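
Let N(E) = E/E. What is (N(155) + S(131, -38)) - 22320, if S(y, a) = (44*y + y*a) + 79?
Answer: -21454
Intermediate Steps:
S(y, a) = 79 + 44*y + a*y (S(y, a) = (44*y + a*y) + 79 = 79 + 44*y + a*y)
N(E) = 1
(N(155) + S(131, -38)) - 22320 = (1 + (79 + 44*131 - 38*131)) - 22320 = (1 + (79 + 5764 - 4978)) - 22320 = (1 + 865) - 22320 = 866 - 22320 = -21454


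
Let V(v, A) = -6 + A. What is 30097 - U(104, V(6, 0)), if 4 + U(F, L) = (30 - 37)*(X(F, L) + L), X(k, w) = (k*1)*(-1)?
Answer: 29331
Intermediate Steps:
X(k, w) = -k (X(k, w) = k*(-1) = -k)
U(F, L) = -4 - 7*L + 7*F (U(F, L) = -4 + (30 - 37)*(-F + L) = -4 - 7*(L - F) = -4 + (-7*L + 7*F) = -4 - 7*L + 7*F)
30097 - U(104, V(6, 0)) = 30097 - (-4 - 7*(-6 + 0) + 7*104) = 30097 - (-4 - 7*(-6) + 728) = 30097 - (-4 + 42 + 728) = 30097 - 1*766 = 30097 - 766 = 29331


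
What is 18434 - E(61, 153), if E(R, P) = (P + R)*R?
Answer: 5380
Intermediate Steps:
E(R, P) = R*(P + R)
18434 - E(61, 153) = 18434 - 61*(153 + 61) = 18434 - 61*214 = 18434 - 1*13054 = 18434 - 13054 = 5380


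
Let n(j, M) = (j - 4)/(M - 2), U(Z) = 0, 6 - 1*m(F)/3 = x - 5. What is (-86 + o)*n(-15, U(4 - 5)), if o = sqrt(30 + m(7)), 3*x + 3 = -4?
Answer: -817 + 19*sqrt(70)/2 ≈ -737.52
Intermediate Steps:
x = -7/3 (x = -1 + (1/3)*(-4) = -1 - 4/3 = -7/3 ≈ -2.3333)
m(F) = 40 (m(F) = 18 - 3*(-7/3 - 5) = 18 - 3*(-22/3) = 18 + 22 = 40)
o = sqrt(70) (o = sqrt(30 + 40) = sqrt(70) ≈ 8.3666)
n(j, M) = (-4 + j)/(-2 + M)
(-86 + o)*n(-15, U(4 - 5)) = (-86 + sqrt(70))*((-4 - 15)/(-2 + 0)) = (-86 + sqrt(70))*(-19/(-2)) = (-86 + sqrt(70))*(-1/2*(-19)) = (-86 + sqrt(70))*(19/2) = -817 + 19*sqrt(70)/2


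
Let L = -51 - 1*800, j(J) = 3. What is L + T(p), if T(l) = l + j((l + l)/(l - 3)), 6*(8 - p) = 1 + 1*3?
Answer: -2522/3 ≈ -840.67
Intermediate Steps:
p = 22/3 (p = 8 - (1 + 1*3)/6 = 8 - (1 + 3)/6 = 8 - ⅙*4 = 8 - ⅔ = 22/3 ≈ 7.3333)
L = -851 (L = -51 - 800 = -851)
T(l) = 3 + l (T(l) = l + 3 = 3 + l)
L + T(p) = -851 + (3 + 22/3) = -851 + 31/3 = -2522/3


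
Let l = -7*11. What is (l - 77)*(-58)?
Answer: 8932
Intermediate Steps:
l = -77
(l - 77)*(-58) = (-77 - 77)*(-58) = -154*(-58) = 8932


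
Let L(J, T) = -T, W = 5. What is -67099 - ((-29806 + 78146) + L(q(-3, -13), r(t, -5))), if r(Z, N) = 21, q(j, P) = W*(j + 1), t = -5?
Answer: -115418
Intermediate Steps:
q(j, P) = 5 + 5*j (q(j, P) = 5*(j + 1) = 5*(1 + j) = 5 + 5*j)
-67099 - ((-29806 + 78146) + L(q(-3, -13), r(t, -5))) = -67099 - ((-29806 + 78146) - 1*21) = -67099 - (48340 - 21) = -67099 - 1*48319 = -67099 - 48319 = -115418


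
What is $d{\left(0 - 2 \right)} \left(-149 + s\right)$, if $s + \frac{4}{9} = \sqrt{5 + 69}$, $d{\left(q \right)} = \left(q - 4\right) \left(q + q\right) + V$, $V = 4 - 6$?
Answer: $- \frac{29590}{9} + 22 \sqrt{74} \approx -3098.5$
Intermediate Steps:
$V = -2$ ($V = 4 - 6 = -2$)
$d{\left(q \right)} = -2 + 2 q \left(-4 + q\right)$ ($d{\left(q \right)} = \left(q - 4\right) \left(q + q\right) - 2 = \left(-4 + q\right) 2 q - 2 = 2 q \left(-4 + q\right) - 2 = -2 + 2 q \left(-4 + q\right)$)
$s = - \frac{4}{9} + \sqrt{74}$ ($s = - \frac{4}{9} + \sqrt{5 + 69} = - \frac{4}{9} + \sqrt{74} \approx 8.1579$)
$d{\left(0 - 2 \right)} \left(-149 + s\right) = \left(-2 - 8 \left(0 - 2\right) + 2 \left(0 - 2\right)^{2}\right) \left(-149 - \left(\frac{4}{9} - \sqrt{74}\right)\right) = \left(-2 - 8 \left(0 - 2\right) + 2 \left(0 - 2\right)^{2}\right) \left(- \frac{1345}{9} + \sqrt{74}\right) = \left(-2 - -16 + 2 \left(-2\right)^{2}\right) \left(- \frac{1345}{9} + \sqrt{74}\right) = \left(-2 + 16 + 2 \cdot 4\right) \left(- \frac{1345}{9} + \sqrt{74}\right) = \left(-2 + 16 + 8\right) \left(- \frac{1345}{9} + \sqrt{74}\right) = 22 \left(- \frac{1345}{9} + \sqrt{74}\right) = - \frac{29590}{9} + 22 \sqrt{74}$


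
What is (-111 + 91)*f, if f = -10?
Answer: 200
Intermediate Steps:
(-111 + 91)*f = (-111 + 91)*(-10) = -20*(-10) = 200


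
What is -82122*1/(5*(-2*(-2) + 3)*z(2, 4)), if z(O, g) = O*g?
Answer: -41061/140 ≈ -293.29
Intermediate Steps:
-82122*1/(5*(-2*(-2) + 3)*z(2, 4)) = -82122*1/(40*(-2*(-2) + 3)) = -82122*1/(40*(4 + 3)) = -82122/((7*8)*5) = -82122/(56*5) = -82122/280 = -82122*1/280 = -41061/140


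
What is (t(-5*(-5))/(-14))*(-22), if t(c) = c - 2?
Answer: 253/7 ≈ 36.143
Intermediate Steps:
t(c) = -2 + c
(t(-5*(-5))/(-14))*(-22) = ((-2 - 5*(-5))/(-14))*(-22) = ((-2 + 25)*(-1/14))*(-22) = (23*(-1/14))*(-22) = -23/14*(-22) = 253/7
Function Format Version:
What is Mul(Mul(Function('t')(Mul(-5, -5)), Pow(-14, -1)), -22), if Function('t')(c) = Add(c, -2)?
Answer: Rational(253, 7) ≈ 36.143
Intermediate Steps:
Function('t')(c) = Add(-2, c)
Mul(Mul(Function('t')(Mul(-5, -5)), Pow(-14, -1)), -22) = Mul(Mul(Add(-2, Mul(-5, -5)), Pow(-14, -1)), -22) = Mul(Mul(Add(-2, 25), Rational(-1, 14)), -22) = Mul(Mul(23, Rational(-1, 14)), -22) = Mul(Rational(-23, 14), -22) = Rational(253, 7)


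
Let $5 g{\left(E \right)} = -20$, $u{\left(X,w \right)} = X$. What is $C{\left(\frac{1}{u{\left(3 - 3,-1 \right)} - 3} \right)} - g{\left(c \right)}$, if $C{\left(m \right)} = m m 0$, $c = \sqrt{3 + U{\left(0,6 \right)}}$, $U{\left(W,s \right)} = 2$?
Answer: $4$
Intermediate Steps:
$c = \sqrt{5}$ ($c = \sqrt{3 + 2} = \sqrt{5} \approx 2.2361$)
$C{\left(m \right)} = 0$ ($C{\left(m \right)} = m^{2} \cdot 0 = 0$)
$g{\left(E \right)} = -4$ ($g{\left(E \right)} = \frac{1}{5} \left(-20\right) = -4$)
$C{\left(\frac{1}{u{\left(3 - 3,-1 \right)} - 3} \right)} - g{\left(c \right)} = 0 - -4 = 0 + 4 = 4$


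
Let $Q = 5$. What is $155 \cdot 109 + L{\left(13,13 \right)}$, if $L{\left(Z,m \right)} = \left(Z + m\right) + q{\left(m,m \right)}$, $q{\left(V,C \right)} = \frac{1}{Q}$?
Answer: $\frac{84606}{5} \approx 16921.0$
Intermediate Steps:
$q{\left(V,C \right)} = \frac{1}{5}$
$L{\left(Z,m \right)} = \frac{1}{5} + Z + m$ ($L{\left(Z,m \right)} = \left(Z + m\right) + \frac{1}{5} = \frac{1}{5} + Z + m$)
$155 \cdot 109 + L{\left(13,13 \right)} = 155 \cdot 109 + \left(\frac{1}{5} + 13 + 13\right) = 16895 + \frac{131}{5} = \frac{84606}{5}$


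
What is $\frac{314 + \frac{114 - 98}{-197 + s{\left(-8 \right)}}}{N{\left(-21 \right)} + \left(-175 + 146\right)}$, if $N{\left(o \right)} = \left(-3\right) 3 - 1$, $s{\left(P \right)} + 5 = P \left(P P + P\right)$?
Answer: $- \frac{34014}{4225} \approx -8.0506$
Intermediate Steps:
$s{\left(P \right)} = -5 + P \left(P + P^{2}\right)$ ($s{\left(P \right)} = -5 + P \left(P P + P\right) = -5 + P \left(P^{2} + P\right) = -5 + P \left(P + P^{2}\right)$)
$N{\left(o \right)} = -10$ ($N{\left(o \right)} = -9 - 1 = -10$)
$\frac{314 + \frac{114 - 98}{-197 + s{\left(-8 \right)}}}{N{\left(-21 \right)} + \left(-175 + 146\right)} = \frac{314 + \frac{114 - 98}{-197 + \left(-5 + \left(-8\right)^{2} + \left(-8\right)^{3}\right)}}{-10 + \left(-175 + 146\right)} = \frac{314 + \frac{16}{-197 - 453}}{-10 - 29} = \frac{314 + \frac{16}{-197 - 453}}{-39} = \left(314 + \frac{16}{-650}\right) \left(- \frac{1}{39}\right) = \left(314 + 16 \left(- \frac{1}{650}\right)\right) \left(- \frac{1}{39}\right) = \left(314 - \frac{8}{325}\right) \left(- \frac{1}{39}\right) = \frac{102042}{325} \left(- \frac{1}{39}\right) = - \frac{34014}{4225}$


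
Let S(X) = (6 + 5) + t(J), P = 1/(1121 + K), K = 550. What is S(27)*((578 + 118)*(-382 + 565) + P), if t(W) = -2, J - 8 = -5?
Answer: 638495787/557 ≈ 1.1463e+6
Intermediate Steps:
J = 3 (J = 8 - 5 = 3)
P = 1/1671 (P = 1/(1121 + 550) = 1/1671 ≈ 0.00059844)
S(X) = 9 (S(X) = (6 + 5) - 2 = 11 - 2 = 9)
S(27)*((578 + 118)*(-382 + 565) + P) = 9*((578 + 118)*(-382 + 565) + 1/1671) = 9*(696*183 + 1/1671) = 9*(127368 + 1/1671) = 9*(212831929/1671) = 638495787/557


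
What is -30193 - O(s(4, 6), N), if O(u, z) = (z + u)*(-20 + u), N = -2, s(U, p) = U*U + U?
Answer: -30193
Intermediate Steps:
s(U, p) = U + U² (s(U, p) = U² + U = U + U²)
O(u, z) = (-20 + u)*(u + z) (O(u, z) = (u + z)*(-20 + u) = (-20 + u)*(u + z))
-30193 - O(s(4, 6), N) = -30193 - ((4*(1 + 4))² - 80*(1 + 4) - 20*(-2) + (4*(1 + 4))*(-2)) = -30193 - ((4*5)² - 80*5 + 40 + (4*5)*(-2)) = -30193 - (20² - 20*20 + 40 + 20*(-2)) = -30193 - (400 - 400 + 40 - 40) = -30193 - 1*0 = -30193 + 0 = -30193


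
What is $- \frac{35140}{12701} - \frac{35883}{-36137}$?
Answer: $- \frac{814104197}{458976037} \approx -1.7737$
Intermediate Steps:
$- \frac{35140}{12701} - \frac{35883}{-36137} = \left(-35140\right) \frac{1}{12701} - - \frac{35883}{36137} = - \frac{35140}{12701} + \frac{35883}{36137} = - \frac{814104197}{458976037}$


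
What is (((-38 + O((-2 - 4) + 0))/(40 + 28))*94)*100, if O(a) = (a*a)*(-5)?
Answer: -512300/17 ≈ -30135.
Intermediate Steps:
O(a) = -5*a**2 (O(a) = a**2*(-5) = -5*a**2)
(((-38 + O((-2 - 4) + 0))/(40 + 28))*94)*100 = (((-38 - 5*((-2 - 4) + 0)**2)/(40 + 28))*94)*100 = (((-38 - 5*(-6 + 0)**2)/68)*94)*100 = (((-38 - 5*(-6)**2)*(1/68))*94)*100 = (((-38 - 5*36)*(1/68))*94)*100 = (((-38 - 180)*(1/68))*94)*100 = (-218*1/68*94)*100 = -109/34*94*100 = -5123/17*100 = -512300/17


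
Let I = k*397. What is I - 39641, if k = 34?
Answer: -26143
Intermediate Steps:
I = 13498 (I = 34*397 = 13498)
I - 39641 = 13498 - 39641 = -26143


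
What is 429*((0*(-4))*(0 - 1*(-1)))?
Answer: 0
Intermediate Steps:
429*((0*(-4))*(0 - 1*(-1))) = 429*(0*(0 + 1)) = 429*(0*1) = 429*0 = 0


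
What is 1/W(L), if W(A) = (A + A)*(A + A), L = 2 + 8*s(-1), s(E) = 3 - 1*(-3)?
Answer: 1/10000 ≈ 0.00010000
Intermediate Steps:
s(E) = 6 (s(E) = 3 + 3 = 6)
L = 50 (L = 2 + 8*6 = 2 + 48 = 50)
W(A) = 4*A² (W(A) = (2*A)*(2*A) = 4*A²)
1/W(L) = 1/(4*50²) = 1/(4*2500) = 1/10000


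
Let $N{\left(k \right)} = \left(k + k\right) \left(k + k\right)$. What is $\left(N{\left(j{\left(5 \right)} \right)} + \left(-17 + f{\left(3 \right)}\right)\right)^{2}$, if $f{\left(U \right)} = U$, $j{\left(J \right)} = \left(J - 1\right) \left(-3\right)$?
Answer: $315844$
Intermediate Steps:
$j{\left(J \right)} = 3 - 3 J$ ($j{\left(J \right)} = \left(-1 + J\right) \left(-3\right) = 3 - 3 J$)
$N{\left(k \right)} = 4 k^{2}$ ($N{\left(k \right)} = 2 k 2 k = 4 k^{2}$)
$\left(N{\left(j{\left(5 \right)} \right)} + \left(-17 + f{\left(3 \right)}\right)\right)^{2} = \left(4 \left(3 - 15\right)^{2} + \left(-17 + 3\right)\right)^{2} = \left(4 \left(3 - 15\right)^{2} - 14\right)^{2} = \left(4 \left(-12\right)^{2} - 14\right)^{2} = \left(4 \cdot 144 - 14\right)^{2} = \left(576 - 14\right)^{2} = 562^{2} = 315844$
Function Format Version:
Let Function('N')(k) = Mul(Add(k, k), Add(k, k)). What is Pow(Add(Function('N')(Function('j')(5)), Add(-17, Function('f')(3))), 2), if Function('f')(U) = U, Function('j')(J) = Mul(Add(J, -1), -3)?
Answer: 315844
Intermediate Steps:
Function('j')(J) = Add(3, Mul(-3, J)) (Function('j')(J) = Mul(Add(-1, J), -3) = Add(3, Mul(-3, J)))
Function('N')(k) = Mul(4, Pow(k, 2)) (Function('N')(k) = Mul(Mul(2, k), Mul(2, k)) = Mul(4, Pow(k, 2)))
Pow(Add(Function('N')(Function('j')(5)), Add(-17, Function('f')(3))), 2) = Pow(Add(Mul(4, Pow(Add(3, Mul(-3, 5)), 2)), Add(-17, 3)), 2) = Pow(Add(Mul(4, Pow(Add(3, -15), 2)), -14), 2) = Pow(Add(Mul(4, Pow(-12, 2)), -14), 2) = Pow(Add(Mul(4, 144), -14), 2) = Pow(Add(576, -14), 2) = Pow(562, 2) = 315844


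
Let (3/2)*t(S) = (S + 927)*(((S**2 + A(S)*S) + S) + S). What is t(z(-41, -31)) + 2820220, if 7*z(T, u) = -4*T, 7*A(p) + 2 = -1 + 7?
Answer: 471309124/147 ≈ 3.2062e+6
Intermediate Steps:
A(p) = 4/7 (A(p) = -2/7 + (-1 + 7)/7 = -2/7 + (1/7)*6 = -2/7 + 6/7 = 4/7)
z(T, u) = -4*T/7 (z(T, u) = (-4*T)/7 = -4*T/7)
t(S) = 2*(927 + S)*(S**2 + 18*S/7)/3 (t(S) = 2*((S + 927)*(((S**2 + 4*S/7) + S) + S))/3 = 2*((927 + S)*((S**2 + 11*S/7) + S))/3 = 2*((927 + S)*(S**2 + 18*S/7))/3 = 2*(927 + S)*(S**2 + 18*S/7)/3)
t(z(-41, -31)) + 2820220 = 2*(-4/7*(-41))*(16686 + 7*(-4/7*(-41))**2 + 6507*(-4/7*(-41)))/21 + 2820220 = (2/21)*(164/7)*(16686 + 7*(164/7)**2 + 6507*(164/7)) + 2820220 = (2/21)*(164/7)*(16686 + 7*(26896/49) + 1067148/7) + 2820220 = (2/21)*(164/7)*(16686 + 26896/7 + 1067148/7) + 2820220 = (2/21)*(164/7)*172978 + 2820220 = 56736784/147 + 2820220 = 471309124/147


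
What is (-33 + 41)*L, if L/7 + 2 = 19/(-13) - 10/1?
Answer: -9800/13 ≈ -753.85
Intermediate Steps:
L = -1225/13 (L = -14 + 7*(19/(-13) - 10/1) = -14 + 7*(19*(-1/13) - 10*1) = -14 + 7*(-19/13 - 10) = -14 + 7*(-149/13) = -14 - 1043/13 = -1225/13 ≈ -94.231)
(-33 + 41)*L = (-33 + 41)*(-1225/13) = 8*(-1225/13) = -9800/13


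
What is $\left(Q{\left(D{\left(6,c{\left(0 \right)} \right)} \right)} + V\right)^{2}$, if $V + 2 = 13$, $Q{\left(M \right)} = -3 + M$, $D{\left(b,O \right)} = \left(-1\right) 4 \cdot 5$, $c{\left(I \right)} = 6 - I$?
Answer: $144$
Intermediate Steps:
$D{\left(b,O \right)} = -20$ ($D{\left(b,O \right)} = \left(-4\right) 5 = -20$)
$V = 11$ ($V = -2 + 13 = 11$)
$\left(Q{\left(D{\left(6,c{\left(0 \right)} \right)} \right)} + V\right)^{2} = \left(\left(-3 - 20\right) + 11\right)^{2} = \left(-23 + 11\right)^{2} = \left(-12\right)^{2} = 144$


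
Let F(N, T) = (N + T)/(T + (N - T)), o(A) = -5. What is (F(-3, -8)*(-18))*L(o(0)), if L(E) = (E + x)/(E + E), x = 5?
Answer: 0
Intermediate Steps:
F(N, T) = (N + T)/N
L(E) = (5 + E)/(2*E) (L(E) = (E + 5)/(E + E) = (5 + E)/((2*E)) = (5 + E)*(1/(2*E)) = (5 + E)/(2*E))
(F(-3, -8)*(-18))*L(o(0)) = (((-3 - 8)/(-3))*(-18))*((½)*(5 - 5)/(-5)) = (-⅓*(-11)*(-18))*((½)*(-⅕)*0) = ((11/3)*(-18))*0 = -66*0 = 0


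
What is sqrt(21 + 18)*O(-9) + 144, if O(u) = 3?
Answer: 144 + 3*sqrt(39) ≈ 162.74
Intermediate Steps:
sqrt(21 + 18)*O(-9) + 144 = sqrt(21 + 18)*3 + 144 = sqrt(39)*3 + 144 = 3*sqrt(39) + 144 = 144 + 3*sqrt(39)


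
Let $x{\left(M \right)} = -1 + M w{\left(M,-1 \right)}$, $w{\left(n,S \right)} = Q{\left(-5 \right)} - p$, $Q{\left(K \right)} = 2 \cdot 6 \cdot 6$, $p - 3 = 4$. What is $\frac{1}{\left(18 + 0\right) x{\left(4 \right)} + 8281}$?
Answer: $\frac{1}{12943} \approx 7.7262 \cdot 10^{-5}$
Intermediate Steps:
$p = 7$ ($p = 3 + 4 = 7$)
$Q{\left(K \right)} = 72$ ($Q{\left(K \right)} = 12 \cdot 6 = 72$)
$w{\left(n,S \right)} = 65$ ($w{\left(n,S \right)} = 72 - 7 = 65$)
$x{\left(M \right)} = -1 + 65 M$ ($x{\left(M \right)} = -1 + M 65 = -1 + 65 M$)
$\frac{1}{\left(18 + 0\right) x{\left(4 \right)} + 8281} = \frac{1}{\left(18 + 0\right) \left(-1 + 65 \cdot 4\right) + 8281} = \frac{1}{18 \left(-1 + 260\right) + 8281} = \frac{1}{18 \cdot 259 + 8281} = \frac{1}{4662 + 8281} = \frac{1}{12943}$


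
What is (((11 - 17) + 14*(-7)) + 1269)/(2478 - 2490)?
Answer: -1165/12 ≈ -97.083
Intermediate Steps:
(((11 - 17) + 14*(-7)) + 1269)/(2478 - 2490) = ((-6 - 98) + 1269)/(-12) = (-104 + 1269)*(-1/12) = 1165*(-1/12) = -1165/12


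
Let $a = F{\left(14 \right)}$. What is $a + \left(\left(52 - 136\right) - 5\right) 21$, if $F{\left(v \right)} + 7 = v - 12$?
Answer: $-1874$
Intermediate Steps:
$F{\left(v \right)} = -19 + v$ ($F{\left(v \right)} = -7 + \left(v - 12\right) = -7 + \left(-12 + v\right) = -19 + v$)
$a = -5$ ($a = -19 + 14 = -5$)
$a + \left(\left(52 - 136\right) - 5\right) 21 = -5 + \left(\left(52 - 136\right) - 5\right) 21 = -5 + \left(-84 - 5\right) 21 = -5 - 1869 = -1874$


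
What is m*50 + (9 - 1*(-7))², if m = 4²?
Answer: 1056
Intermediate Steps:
m = 16
m*50 + (9 - 1*(-7))² = 16*50 + (9 - 1*(-7))² = 800 + (9 + 7)² = 800 + 16² = 800 + 256 = 1056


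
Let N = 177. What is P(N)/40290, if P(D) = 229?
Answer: 229/40290 ≈ 0.0056838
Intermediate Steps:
P(N)/40290 = 229/40290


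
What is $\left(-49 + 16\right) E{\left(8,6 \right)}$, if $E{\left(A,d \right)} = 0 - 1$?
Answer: $33$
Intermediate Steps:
$E{\left(A,d \right)} = -1$ ($E{\left(A,d \right)} = 0 - 1 = -1$)
$\left(-49 + 16\right) E{\left(8,6 \right)} = \left(-49 + 16\right) \left(-1\right) = \left(-33\right) \left(-1\right) = 33$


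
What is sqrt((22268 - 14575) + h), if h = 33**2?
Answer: sqrt(8782) ≈ 93.712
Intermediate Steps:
h = 1089
sqrt((22268 - 14575) + h) = sqrt((22268 - 14575) + 1089) = sqrt(7693 + 1089) = sqrt(8782)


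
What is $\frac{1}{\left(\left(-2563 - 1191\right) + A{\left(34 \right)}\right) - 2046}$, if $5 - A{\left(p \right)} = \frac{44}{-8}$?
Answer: $- \frac{2}{11579} \approx -0.00017273$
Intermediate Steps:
$A{\left(p \right)} = \frac{21}{2}$ ($A{\left(p \right)} = 5 - \frac{44}{-8} = 5 - 44 \left(- \frac{1}{8}\right) = 5 - - \frac{11}{2} = 5 + \frac{11}{2} = \frac{21}{2}$)
$\frac{1}{\left(\left(-2563 - 1191\right) + A{\left(34 \right)}\right) - 2046} = \frac{1}{\left(\left(-2563 - 1191\right) + \frac{21}{2}\right) - 2046} = \frac{1}{\left(-3754 + \frac{21}{2}\right) - 2046} = \frac{1}{- \frac{7487}{2} - 2046} = \frac{1}{- \frac{11579}{2}} = - \frac{2}{11579}$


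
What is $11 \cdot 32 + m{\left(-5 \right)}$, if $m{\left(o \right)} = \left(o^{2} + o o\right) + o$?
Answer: $397$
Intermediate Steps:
$m{\left(o \right)} = o + 2 o^{2}$ ($m{\left(o \right)} = \left(o^{2} + o^{2}\right) + o = 2 o^{2} + o = o + 2 o^{2}$)
$11 \cdot 32 + m{\left(-5 \right)} = 11 \cdot 32 - 5 \left(1 + 2 \left(-5\right)\right) = 352 - 5 \left(1 - 10\right) = 352 - -45 = 352 + 45 = 397$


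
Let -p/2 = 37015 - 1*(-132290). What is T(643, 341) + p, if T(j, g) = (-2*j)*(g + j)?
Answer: -1604034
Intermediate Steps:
T(j, g) = -2*j*(g + j)
p = -338610 (p = -2*(37015 - 1*(-132290)) = -2*(37015 + 132290) = -2*169305 = -338610)
T(643, 341) + p = -2*643*(341 + 643) - 338610 = -2*643*984 - 338610 = -1265424 - 338610 = -1604034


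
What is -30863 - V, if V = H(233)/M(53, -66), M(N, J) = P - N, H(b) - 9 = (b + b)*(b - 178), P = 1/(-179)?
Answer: -288238763/9488 ≈ -30379.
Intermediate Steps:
P = -1/179 ≈ -0.0055866
H(b) = 9 + 2*b*(-178 + b) (H(b) = 9 + (b + b)*(b - 178) = 9 + (2*b)*(-178 + b) = 9 + 2*b*(-178 + b))
M(N, J) = -1/179 - N
V = -4589381/9488 (V = (9 - 356*233 + 2*233**2)/(-1/179 - 1*53) = (9 - 82948 + 2*54289)/(-1/179 - 53) = (9 - 82948 + 108578)/(-9488/179) = 25639*(-179/9488) = -4589381/9488 ≈ -483.70)
-30863 - V = -30863 - 1*(-4589381/9488) = -30863 + 4589381/9488 = -288238763/9488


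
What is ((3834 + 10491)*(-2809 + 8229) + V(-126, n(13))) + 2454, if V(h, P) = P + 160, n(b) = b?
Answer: 77644127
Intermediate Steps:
V(h, P) = 160 + P
((3834 + 10491)*(-2809 + 8229) + V(-126, n(13))) + 2454 = ((3834 + 10491)*(-2809 + 8229) + (160 + 13)) + 2454 = (14325*5420 + 173) + 2454 = (77641500 + 173) + 2454 = 77641673 + 2454 = 77644127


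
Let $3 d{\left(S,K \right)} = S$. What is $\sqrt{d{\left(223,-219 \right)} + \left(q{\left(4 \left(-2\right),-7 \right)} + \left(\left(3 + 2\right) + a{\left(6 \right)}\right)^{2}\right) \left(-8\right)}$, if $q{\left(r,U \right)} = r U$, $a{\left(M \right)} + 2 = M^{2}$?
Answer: $\frac{5 i \sqrt{4515}}{3} \approx 111.99 i$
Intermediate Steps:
$d{\left(S,K \right)} = \frac{S}{3}$
$a{\left(M \right)} = -2 + M^{2}$
$q{\left(r,U \right)} = U r$
$\sqrt{d{\left(223,-219 \right)} + \left(q{\left(4 \left(-2\right),-7 \right)} + \left(\left(3 + 2\right) + a{\left(6 \right)}\right)^{2}\right) \left(-8\right)} = \sqrt{\frac{1}{3} \cdot 223 + \left(- 7 \cdot 4 \left(-2\right) + \left(\left(3 + 2\right) - \left(2 - 6^{2}\right)\right)^{2}\right) \left(-8\right)} = \sqrt{\frac{223}{3} + \left(\left(-7\right) \left(-8\right) + \left(5 + \left(-2 + 36\right)\right)^{2}\right) \left(-8\right)} = \sqrt{\frac{223}{3} + \left(56 + \left(5 + 34\right)^{2}\right) \left(-8\right)} = \sqrt{\frac{223}{3} + \left(56 + 39^{2}\right) \left(-8\right)} = \sqrt{\frac{223}{3} + \left(56 + 1521\right) \left(-8\right)} = \sqrt{\frac{223}{3} + 1577 \left(-8\right)} = \sqrt{\frac{223}{3} - 12616} = \sqrt{- \frac{37625}{3}} = \frac{5 i \sqrt{4515}}{3}$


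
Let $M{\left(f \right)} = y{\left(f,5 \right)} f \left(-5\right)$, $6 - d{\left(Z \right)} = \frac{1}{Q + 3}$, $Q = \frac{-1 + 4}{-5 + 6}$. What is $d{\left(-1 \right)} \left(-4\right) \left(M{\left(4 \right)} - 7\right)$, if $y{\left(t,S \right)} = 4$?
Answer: $2030$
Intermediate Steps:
$Q = 3$ ($Q = \frac{3}{1} = 3 \cdot 1 = 3$)
$d{\left(Z \right)} = \frac{35}{6}$ ($d{\left(Z \right)} = 6 - \frac{1}{3 + 3} = 6 - \frac{1}{6} = \frac{35}{6}$)
$M{\left(f \right)} = - 20 f$ ($M{\left(f \right)} = 4 f \left(-5\right) = - 20 f$)
$d{\left(-1 \right)} \left(-4\right) \left(M{\left(4 \right)} - 7\right) = \frac{35}{6} \left(-4\right) \left(\left(-20\right) 4 - 7\right) = - \frac{70 \left(-80 - 7\right)}{3} = \left(- \frac{70}{3}\right) \left(-87\right) = 2030$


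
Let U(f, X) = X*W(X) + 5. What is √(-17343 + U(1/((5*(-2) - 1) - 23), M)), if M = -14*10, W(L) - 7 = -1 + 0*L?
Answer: I*√18178 ≈ 134.83*I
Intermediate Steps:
W(L) = 6 (W(L) = 7 + (-1 + 0*L) = 7 + (-1 + 0) = 7 - 1 = 6)
M = -140
U(f, X) = 5 + 6*X (U(f, X) = X*6 + 5 = 6*X + 5 = 5 + 6*X)
√(-17343 + U(1/((5*(-2) - 1) - 23), M)) = √(-17343 + (5 + 6*(-140))) = √(-17343 + (5 - 840)) = √(-17343 - 835) = √(-18178) = I*√18178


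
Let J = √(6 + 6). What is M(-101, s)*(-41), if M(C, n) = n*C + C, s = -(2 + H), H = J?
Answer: -4141 - 8282*√3 ≈ -18486.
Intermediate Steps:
J = 2*√3 (J = √12 = 2*√3 ≈ 3.4641)
H = 2*√3 ≈ 3.4641
s = -2 - 2*√3 (s = -(2 + 2*√3) = -2 - 2*√3 ≈ -5.4641)
M(C, n) = C + C*n (M(C, n) = C*n + C = C + C*n)
M(-101, s)*(-41) = -101*(1 + (-2 - 2*√3))*(-41) = -101*(-1 - 2*√3)*(-41) = (101 + 202*√3)*(-41) = -4141 - 8282*√3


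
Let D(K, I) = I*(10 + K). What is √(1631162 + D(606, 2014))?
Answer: √2871786 ≈ 1694.6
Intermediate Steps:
√(1631162 + D(606, 2014)) = √(1631162 + 2014*(10 + 606)) = √(1631162 + 2014*616) = √(1631162 + 1240624) = √2871786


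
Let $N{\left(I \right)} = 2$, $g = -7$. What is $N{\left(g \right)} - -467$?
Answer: $469$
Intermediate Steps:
$N{\left(g \right)} - -467 = 2 - -467 = 2 + 467 = 469$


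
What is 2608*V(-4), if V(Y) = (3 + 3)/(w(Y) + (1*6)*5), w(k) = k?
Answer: 7824/13 ≈ 601.85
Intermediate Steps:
V(Y) = 6/(30 + Y) (V(Y) = (3 + 3)/(Y + (1*6)*5) = 6/(Y + 6*5) = 6/(Y + 30) = 6/(30 + Y))
2608*V(-4) = 2608*(6/(30 - 4)) = 2608*(6/26) = 2608*(6*(1/26)) = 2608*(3/13) = 7824/13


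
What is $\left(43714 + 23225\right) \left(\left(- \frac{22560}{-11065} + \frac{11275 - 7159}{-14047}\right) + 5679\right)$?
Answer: $\frac{11820873668877675}{31086011} \approx 3.8026 \cdot 10^{8}$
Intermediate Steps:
$\left(43714 + 23225\right) \left(\left(- \frac{22560}{-11065} + \frac{11275 - 7159}{-14047}\right) + 5679\right) = 66939 \left(\left(\left(-22560\right) \left(- \frac{1}{11065}\right) + \left(11275 - 7159\right) \left(- \frac{1}{14047}\right)\right) + 5679\right) = 66939 \left(\left(\frac{4512}{2213} + 4116 \left(- \frac{1}{14047}\right)\right) + 5679\right) = 66939 \left(\left(\frac{4512}{2213} - \frac{4116}{14047}\right) + 5679\right) = 66939 \left(\frac{54271356}{31086011} + 5679\right) = 66939 \cdot \frac{176591727825}{31086011} = \frac{11820873668877675}{31086011}$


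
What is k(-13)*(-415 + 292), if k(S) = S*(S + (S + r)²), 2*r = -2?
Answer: 292617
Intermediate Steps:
r = -1 (r = (½)*(-2) = -1)
k(S) = S*(S + (-1 + S)²) (k(S) = S*(S + (S - 1)²) = S*(S + (-1 + S)²))
k(-13)*(-415 + 292) = (-13*(-13 + (-1 - 13)²))*(-415 + 292) = -13*(-13 + (-14)²)*(-123) = -13*(-13 + 196)*(-123) = -13*183*(-123) = -2379*(-123) = 292617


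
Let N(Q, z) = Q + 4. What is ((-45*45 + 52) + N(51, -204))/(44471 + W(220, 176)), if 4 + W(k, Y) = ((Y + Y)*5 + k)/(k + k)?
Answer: -3836/88943 ≈ -0.043129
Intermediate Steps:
N(Q, z) = 4 + Q
W(k, Y) = -4 + (k + 10*Y)/(2*k) (W(k, Y) = -4 + ((Y + Y)*5 + k)/(k + k) = -4 + ((2*Y)*5 + k)/((2*k)) = -4 + (10*Y + k)*(1/(2*k)) = -4 + (k + 10*Y)*(1/(2*k)) = -4 + (k + 10*Y)/(2*k))
((-45*45 + 52) + N(51, -204))/(44471 + W(220, 176)) = ((-45*45 + 52) + (4 + 51))/(44471 + (-7/2 + 5*176/220)) = ((-2025 + 52) + 55)/(44471 + (-7/2 + 5*176*(1/220))) = (-1973 + 55)/(44471 + (-7/2 + 4)) = -1918/(44471 + 1/2) = -1918/88943/2 = -1918*2/88943 = -3836/88943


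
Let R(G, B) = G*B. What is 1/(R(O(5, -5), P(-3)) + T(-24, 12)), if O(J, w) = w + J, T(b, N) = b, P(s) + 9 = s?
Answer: -1/24 ≈ -0.041667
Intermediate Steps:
P(s) = -9 + s
O(J, w) = J + w
R(G, B) = B*G
1/(R(O(5, -5), P(-3)) + T(-24, 12)) = 1/((-9 - 3)*(5 - 5) - 24) = 1/(-12*0 - 24) = 1/(0 - 24) = 1/(-24) = -1/24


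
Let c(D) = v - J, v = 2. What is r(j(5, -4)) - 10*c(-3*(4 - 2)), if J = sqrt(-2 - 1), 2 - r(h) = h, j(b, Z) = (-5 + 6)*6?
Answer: -24 + 10*I*sqrt(3) ≈ -24.0 + 17.32*I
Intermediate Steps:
j(b, Z) = 6 (j(b, Z) = 1*6 = 6)
r(h) = 2 - h
J = I*sqrt(3) (J = sqrt(-3) = I*sqrt(3) ≈ 1.732*I)
c(D) = 2 - I*sqrt(3)
r(j(5, -4)) - 10*c(-3*(4 - 2)) = (2 - 1*6) - 10*(2 - I*sqrt(3)) = (2 - 6) + (-20 + 10*I*sqrt(3)) = -4 + (-20 + 10*I*sqrt(3)) = -24 + 10*I*sqrt(3)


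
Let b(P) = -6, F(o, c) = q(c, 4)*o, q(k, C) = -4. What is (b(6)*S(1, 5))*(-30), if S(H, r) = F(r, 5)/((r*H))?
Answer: -720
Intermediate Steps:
F(o, c) = -4*o
S(H, r) = -4/H (S(H, r) = (-4*r)/((r*H)) = (-4*r)/((H*r)) = (-4*r)*(1/(H*r)) = -4/H)
(b(6)*S(1, 5))*(-30) = -(-24)/1*(-30) = -(-24)*(-30) = -6*(-4)*(-30) = 24*(-30) = -720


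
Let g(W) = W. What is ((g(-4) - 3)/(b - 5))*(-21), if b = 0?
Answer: -147/5 ≈ -29.400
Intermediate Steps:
((g(-4) - 3)/(b - 5))*(-21) = ((-4 - 3)/(0 - 5))*(-21) = -7/(-5)*(-21) = -7*(-1/5)*(-21) = (7/5)*(-21) = -147/5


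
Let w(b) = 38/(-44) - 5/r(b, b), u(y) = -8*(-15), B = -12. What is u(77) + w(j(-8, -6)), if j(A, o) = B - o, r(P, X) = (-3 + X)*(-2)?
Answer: 11767/99 ≈ 118.86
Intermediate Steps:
r(P, X) = 6 - 2*X
j(A, o) = -12 - o
u(y) = 120
w(b) = -19/22 - 5/(6 - 2*b) (w(b) = 38/(-44) - 5/(6 - 2*b) = 38*(-1/44) - 5/(6 - 2*b) = -19/22 - 5/(6 - 2*b))
u(77) + w(j(-8, -6)) = 120 + (112 - 19*(-12 - 1*(-6)))/(22*(-3 + (-12 - 1*(-6)))) = 120 + (112 - 19*(-12 + 6))/(22*(-3 + (-12 + 6))) = 120 + (112 - 19*(-6))/(22*(-3 - 6)) = 120 + (1/22)*(112 + 114)/(-9) = 120 + (1/22)*(-1/9)*226 = 120 - 113/99 = 11767/99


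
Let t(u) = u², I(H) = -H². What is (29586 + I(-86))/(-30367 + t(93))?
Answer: -11095/10859 ≈ -1.0217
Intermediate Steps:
(29586 + I(-86))/(-30367 + t(93)) = (29586 - 1*(-86)²)/(-30367 + 93²) = (29586 - 1*7396)/(-30367 + 8649) = (29586 - 7396)/(-21718) = 22190*(-1/21718) = -11095/10859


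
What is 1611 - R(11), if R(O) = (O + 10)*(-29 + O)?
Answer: 1989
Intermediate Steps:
R(O) = (-29 + O)*(10 + O) (R(O) = (10 + O)*(-29 + O) = (-29 + O)*(10 + O))
1611 - R(11) = 1611 - (-290 + 11**2 - 19*11) = 1611 - (-290 + 121 - 209) = 1611 - 1*(-378) = 1611 + 378 = 1989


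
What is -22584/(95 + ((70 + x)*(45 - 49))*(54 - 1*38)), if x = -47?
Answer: 7528/459 ≈ 16.401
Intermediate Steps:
-22584/(95 + ((70 + x)*(45 - 49))*(54 - 1*38)) = -22584/(95 + ((70 - 47)*(45 - 49))*(54 - 1*38)) = -22584/(95 + (23*(-4))*(54 - 38)) = -22584/(95 - 92*16) = -22584/(95 - 1472) = -22584/(-1377) = -22584*(-1/1377) = 7528/459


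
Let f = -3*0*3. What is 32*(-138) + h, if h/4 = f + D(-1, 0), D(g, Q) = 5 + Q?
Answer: -4396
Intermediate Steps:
f = 0 (f = 0*3 = 0)
h = 20 (h = 4*(0 + (5 + 0)) = 4*(0 + 5) = 4*5 = 20)
32*(-138) + h = 32*(-138) + 20 = -4416 + 20 = -4396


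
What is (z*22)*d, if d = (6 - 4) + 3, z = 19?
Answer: 2090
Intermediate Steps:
d = 5 (d = 2 + 3 = 5)
(z*22)*d = (19*22)*5 = 418*5 = 2090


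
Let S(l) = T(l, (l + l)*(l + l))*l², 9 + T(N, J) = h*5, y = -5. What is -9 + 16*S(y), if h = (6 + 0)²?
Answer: 68391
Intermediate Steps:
h = 36 (h = 6² = 36)
T(N, J) = 171 (T(N, J) = -9 + 36*5 = -9 + 180 = 171)
S(l) = 171*l²
-9 + 16*S(y) = -9 + 16*(171*(-5)²) = -9 + 16*(171*25) = -9 + 16*4275 = -9 + 68400 = 68391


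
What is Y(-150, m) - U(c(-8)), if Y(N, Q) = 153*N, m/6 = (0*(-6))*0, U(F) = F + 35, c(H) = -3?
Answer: -22982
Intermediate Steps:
U(F) = 35 + F
m = 0 (m = 6*((0*(-6))*0) = 6*(0*0) = 6*0 = 0)
Y(-150, m) - U(c(-8)) = 153*(-150) - (35 - 3) = -22950 - 1*32 = -22950 - 32 = -22982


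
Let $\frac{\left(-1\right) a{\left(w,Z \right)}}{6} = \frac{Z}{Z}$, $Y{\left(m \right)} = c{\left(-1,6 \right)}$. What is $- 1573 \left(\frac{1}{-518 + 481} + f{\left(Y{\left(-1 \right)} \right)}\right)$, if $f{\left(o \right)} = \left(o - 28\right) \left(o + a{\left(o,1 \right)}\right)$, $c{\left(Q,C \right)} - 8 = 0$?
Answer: $\frac{2329613}{37} \approx 62963.0$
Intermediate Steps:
$c{\left(Q,C \right)} = 8$ ($c{\left(Q,C \right)} = 8 + 0 = 8$)
$Y{\left(m \right)} = 8$
$a{\left(w,Z \right)} = -6$ ($a{\left(w,Z \right)} = - 6 \frac{Z}{Z} = \left(-6\right) 1 = -6$)
$f{\left(o \right)} = \left(-28 + o\right) \left(-6 + o\right)$ ($f{\left(o \right)} = \left(o - 28\right) \left(o - 6\right) = \left(-28 + o\right) \left(-6 + o\right)$)
$- 1573 \left(\frac{1}{-518 + 481} + f{\left(Y{\left(-1 \right)} \right)}\right) = - 1573 \left(\frac{1}{-518 + 481} + \left(168 + 8^{2} - 272\right)\right) = - 1573 \left(\frac{1}{-37} + \left(168 + 64 - 272\right)\right) = - 1573 \left(- \frac{1}{37} - 40\right) = \left(-1573\right) \left(- \frac{1481}{37}\right) = \frac{2329613}{37}$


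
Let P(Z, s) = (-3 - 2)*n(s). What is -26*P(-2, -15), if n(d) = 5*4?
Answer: 2600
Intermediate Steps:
n(d) = 20
P(Z, s) = -100 (P(Z, s) = (-3 - 2)*20 = -5*20 = -100)
-26*P(-2, -15) = -26*(-100) = 2600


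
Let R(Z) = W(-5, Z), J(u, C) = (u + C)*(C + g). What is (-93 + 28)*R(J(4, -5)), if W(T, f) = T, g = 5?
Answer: 325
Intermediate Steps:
J(u, C) = (5 + C)*(C + u) (J(u, C) = (u + C)*(C + 5) = (C + u)*(5 + C) = (5 + C)*(C + u))
R(Z) = -5
(-93 + 28)*R(J(4, -5)) = (-93 + 28)*(-5) = -65*(-5) = 325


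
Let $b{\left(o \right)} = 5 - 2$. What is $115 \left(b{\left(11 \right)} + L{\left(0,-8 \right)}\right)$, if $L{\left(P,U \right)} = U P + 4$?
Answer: $805$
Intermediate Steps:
$b{\left(o \right)} = 3$ ($b{\left(o \right)} = 5 - 2 = 3$)
$L{\left(P,U \right)} = 4 + P U$ ($L{\left(P,U \right)} = P U + 4 = 4 + P U$)
$115 \left(b{\left(11 \right)} + L{\left(0,-8 \right)}\right) = 115 \left(3 + \left(4 + 0 \left(-8\right)\right)\right) = 115 \left(3 + \left(4 + 0\right)\right) = 115 \left(3 + 4\right) = 115 \cdot 7 = 805$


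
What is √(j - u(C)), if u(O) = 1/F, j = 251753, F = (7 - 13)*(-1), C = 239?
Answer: √9063102/6 ≈ 501.75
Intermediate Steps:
F = 6 (F = -6*(-1) = 6)
u(O) = ⅙ (u(O) = 1/6 = ⅙)
√(j - u(C)) = √(251753 - 1*⅙) = √(251753 - ⅙) = √(1510517/6) = √9063102/6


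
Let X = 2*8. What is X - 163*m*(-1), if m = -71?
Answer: -11557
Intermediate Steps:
X = 16
X - 163*m*(-1) = 16 - (-11573)*(-1) = 16 - 163*71 = 16 - 11573 = -11557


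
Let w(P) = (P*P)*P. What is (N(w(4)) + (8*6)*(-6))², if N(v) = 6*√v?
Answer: 57600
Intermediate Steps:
w(P) = P³ (w(P) = P²*P = P³)
(N(w(4)) + (8*6)*(-6))² = (6*√(4³) + (8*6)*(-6))² = (6*√64 + 48*(-6))² = (6*8 - 288)² = (48 - 288)² = (-240)² = 57600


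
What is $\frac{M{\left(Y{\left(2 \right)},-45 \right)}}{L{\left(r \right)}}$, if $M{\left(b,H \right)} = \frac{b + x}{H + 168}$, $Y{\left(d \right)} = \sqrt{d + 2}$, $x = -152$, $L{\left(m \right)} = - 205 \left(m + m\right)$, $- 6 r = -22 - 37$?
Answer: $\frac{30}{99179} \approx 0.00030248$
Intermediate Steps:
$r = \frac{59}{6}$ ($r = - \frac{-22 - 37}{6} = \left(- \frac{1}{6}\right) \left(-59\right) = \frac{59}{6} \approx 9.8333$)
$L{\left(m \right)} = - 410 m$ ($L{\left(m \right)} = - 205 \cdot 2 m = - 410 m$)
$Y{\left(d \right)} = \sqrt{2 + d}$
$M{\left(b,H \right)} = \frac{-152 + b}{168 + H}$ ($M{\left(b,H \right)} = \frac{b - 152}{H + 168} = \frac{-152 + b}{168 + H}$)
$\frac{M{\left(Y{\left(2 \right)},-45 \right)}}{L{\left(r \right)}} = \frac{\frac{1}{168 - 45} \left(-152 + \sqrt{2 + 2}\right)}{\left(-410\right) \frac{59}{6}} = \frac{\frac{1}{123} \left(-152 + \sqrt{4}\right)}{- \frac{12095}{3}} = \frac{-152 + 2}{123} \left(- \frac{3}{12095}\right) = \frac{1}{123} \left(-150\right) \left(- \frac{3}{12095}\right) = \left(- \frac{50}{41}\right) \left(- \frac{3}{12095}\right) = \frac{30}{99179}$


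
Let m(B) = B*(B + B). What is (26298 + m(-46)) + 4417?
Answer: 34947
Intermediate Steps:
m(B) = 2*B**2 (m(B) = B*(2*B) = 2*B**2)
(26298 + m(-46)) + 4417 = (26298 + 2*(-46)**2) + 4417 = (26298 + 2*2116) + 4417 = (26298 + 4232) + 4417 = 30530 + 4417 = 34947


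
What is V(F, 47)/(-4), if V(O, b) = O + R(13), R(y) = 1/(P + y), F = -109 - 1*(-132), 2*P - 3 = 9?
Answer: -219/38 ≈ -5.7632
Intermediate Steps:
P = 6 (P = 3/2 + (1/2)*9 = 3/2 + 9/2 = 6)
F = 23 (F = -109 + 132 = 23)
R(y) = 1/(6 + y)
V(O, b) = 1/19 + O (V(O, b) = O + 1/(6 + 13) = O + 1/19 = 1/19 + O)
V(F, 47)/(-4) = (1/19 + 23)/(-4) = (438/19)*(-1/4) = -219/38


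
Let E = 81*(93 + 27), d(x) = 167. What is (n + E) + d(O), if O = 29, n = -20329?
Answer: -10442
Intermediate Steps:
E = 9720 (E = 81*120 = 9720)
(n + E) + d(O) = (-20329 + 9720) + 167 = -10609 + 167 = -10442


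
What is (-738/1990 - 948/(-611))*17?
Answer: 12202617/607945 ≈ 20.072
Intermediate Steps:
(-738/1990 - 948/(-611))*17 = (-738*1/1990 - 948*(-1/611))*17 = (-369/995 + 948/611)*17 = (717801/607945)*17 = 12202617/607945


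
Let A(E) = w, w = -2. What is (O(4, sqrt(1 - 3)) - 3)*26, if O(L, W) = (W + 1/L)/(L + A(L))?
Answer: -299/4 + 13*I*sqrt(2) ≈ -74.75 + 18.385*I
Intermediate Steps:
A(E) = -2
O(L, W) = (W + 1/L)/(-2 + L) (O(L, W) = (W + 1/L)/(L - 2) = (W + 1/L)/(-2 + L))
(O(4, sqrt(1 - 3)) - 3)*26 = ((1 + 4*sqrt(1 - 3))/(4*(-2 + 4)) - 3)*26 = ((1/4)*(1 + 4*sqrt(-2))/2 - 3)*26 = ((1/4)*(1/2)*(1 + 4*(I*sqrt(2))) - 3)*26 = ((1/4)*(1/2)*(1 + 4*I*sqrt(2)) - 3)*26 = ((1/8 + I*sqrt(2)/2) - 3)*26 = (-23/8 + I*sqrt(2)/2)*26 = -299/4 + 13*I*sqrt(2)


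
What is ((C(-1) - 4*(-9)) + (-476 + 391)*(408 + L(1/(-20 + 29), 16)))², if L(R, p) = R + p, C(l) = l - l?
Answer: 105054422641/81 ≈ 1.2970e+9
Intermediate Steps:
C(l) = 0
((C(-1) - 4*(-9)) + (-476 + 391)*(408 + L(1/(-20 + 29), 16)))² = ((0 - 4*(-9)) + (-476 + 391)*(408 + (1/(-20 + 29) + 16)))² = ((0 + 36) - 85*(408 + (1/9 + 16)))² = (36 - 85*(408 + (⅑ + 16)))² = (36 - 85*(408 + 145/9))² = (36 - 85*3817/9)² = (36 - 324445/9)² = (-324121/9)² = 105054422641/81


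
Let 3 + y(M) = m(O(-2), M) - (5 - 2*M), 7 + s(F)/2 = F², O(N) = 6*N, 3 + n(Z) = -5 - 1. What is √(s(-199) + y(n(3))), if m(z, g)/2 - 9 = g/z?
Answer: √316726/2 ≈ 281.39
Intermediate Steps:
n(Z) = -9 (n(Z) = -3 + (-5 - 1) = -3 - 6 = -9)
m(z, g) = 18 + 2*g/z (m(z, g) = 18 + 2*(g/z) = 18 + 2*g/z)
s(F) = -14 + 2*F²
y(M) = 10 + 11*M/6 (y(M) = -3 + ((18 + 2*M/((6*(-2)))) - (5 - 2*M)) = -3 + ((18 + 2*M/(-12)) + (-5 + 2*M)) = -3 + ((18 + 2*M*(-1/12)) + (-5 + 2*M)) = -3 + ((18 - M/6) + (-5 + 2*M)) = -3 + (13 + 11*M/6) = 10 + 11*M/6)
√(s(-199) + y(n(3))) = √((-14 + 2*(-199)²) + (10 + (11/6)*(-9))) = √((-14 + 2*39601) + (10 - 33/2)) = √((-14 + 79202) - 13/2) = √(79188 - 13/2) = √(158363/2) = √316726/2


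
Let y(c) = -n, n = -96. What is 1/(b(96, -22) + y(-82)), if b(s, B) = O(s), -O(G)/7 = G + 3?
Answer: -1/597 ≈ -0.0016750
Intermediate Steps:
O(G) = -21 - 7*G (O(G) = -7*(G + 3) = -7*(3 + G) = -21 - 7*G)
b(s, B) = -21 - 7*s
y(c) = 96 (y(c) = -1*(-96) = 96)
1/(b(96, -22) + y(-82)) = 1/((-21 - 7*96) + 96) = 1/((-21 - 672) + 96) = 1/(-693 + 96) = 1/(-597) = -1/597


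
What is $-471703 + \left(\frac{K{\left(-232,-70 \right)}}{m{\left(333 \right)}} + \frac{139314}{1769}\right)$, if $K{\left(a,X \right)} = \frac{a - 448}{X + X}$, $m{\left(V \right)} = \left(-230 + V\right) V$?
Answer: $- \frac{200310380466103}{424724517} \approx -4.7162 \cdot 10^{5}$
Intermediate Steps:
$m{\left(V \right)} = V \left(-230 + V\right)$
$K{\left(a,X \right)} = \frac{-448 + a}{2 X}$
$-471703 + \left(\frac{K{\left(-232,-70 \right)}}{m{\left(333 \right)}} + \frac{139314}{1769}\right) = -471703 + \left(\frac{\frac{1}{2} \frac{1}{-70} \left(-448 - 232\right)}{333 \left(-230 + 333\right)} + \frac{139314}{1769}\right) = -471703 + \left(\frac{\frac{1}{2} \left(- \frac{1}{70}\right) \left(-680\right)}{333 \cdot 103} + 139314 \cdot \frac{1}{1769}\right) = -471703 + \left(\frac{34}{7 \cdot 34299} + \frac{139314}{1769}\right) = -471703 + \left(\frac{34}{7} \cdot \frac{1}{34299} + \frac{139314}{1769}\right) = -471703 + \left(\frac{34}{240093} + \frac{139314}{1769}\right) = -471703 + \frac{33448376348}{424724517} = - \frac{200310380466103}{424724517}$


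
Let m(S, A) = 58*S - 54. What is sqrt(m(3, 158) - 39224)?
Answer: 8*I*sqrt(611) ≈ 197.75*I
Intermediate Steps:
m(S, A) = -54 + 58*S
sqrt(m(3, 158) - 39224) = sqrt((-54 + 58*3) - 39224) = sqrt((-54 + 174) - 39224) = sqrt(120 - 39224) = sqrt(-39104) = 8*I*sqrt(611)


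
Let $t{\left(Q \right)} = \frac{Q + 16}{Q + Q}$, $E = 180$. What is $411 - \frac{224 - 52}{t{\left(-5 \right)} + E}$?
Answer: $\frac{733559}{1789} \approx 410.04$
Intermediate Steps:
$t{\left(Q \right)} = \frac{16 + Q}{2 Q}$
$411 - \frac{224 - 52}{t{\left(-5 \right)} + E} = 411 - \frac{224 - 52}{\frac{16 - 5}{2 \left(-5\right)} + 180} = 411 - \frac{172}{\frac{1}{2} \left(- \frac{1}{5}\right) 11 + 180} = 411 - \frac{172}{- \frac{11}{10} + 180} = 411 - \frac{172}{\frac{1789}{10}} = 411 - 172 \cdot \frac{10}{1789} = 411 - \frac{1720}{1789} = \frac{733559}{1789}$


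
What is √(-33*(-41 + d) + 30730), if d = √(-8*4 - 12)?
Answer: √(32083 - 66*I*√11) ≈ 179.12 - 0.611*I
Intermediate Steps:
d = 2*I*√11 (d = √(-32 - 12) = √(-44) = 2*I*√11 ≈ 6.6332*I)
√(-33*(-41 + d) + 30730) = √(-33*(-41 + 2*I*√11) + 30730) = √((1353 - 66*I*√11) + 30730) = √(32083 - 66*I*√11)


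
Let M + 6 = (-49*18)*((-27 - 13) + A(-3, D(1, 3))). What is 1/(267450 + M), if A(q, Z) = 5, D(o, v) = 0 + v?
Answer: 1/298314 ≈ 3.3522e-6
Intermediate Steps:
D(o, v) = v
M = 30864 (M = -6 + (-49*18)*((-27 - 13) + 5) = -6 - 882*(-40 + 5) = -6 - 882*(-35) = -6 + 30870 = 30864)
1/(267450 + M) = 1/(267450 + 30864) = 1/298314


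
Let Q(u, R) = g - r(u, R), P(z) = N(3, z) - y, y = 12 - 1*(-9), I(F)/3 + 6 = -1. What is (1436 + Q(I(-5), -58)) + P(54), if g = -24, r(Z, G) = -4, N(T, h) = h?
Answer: 1449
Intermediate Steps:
I(F) = -21 (I(F) = -18 + 3*(-1) = -18 - 3 = -21)
y = 21 (y = 12 + 9 = 21)
P(z) = -21 + z (P(z) = z - 1*21 = z - 21 = -21 + z)
Q(u, R) = -20 (Q(u, R) = -24 - 1*(-4) = -24 + 4 = -20)
(1436 + Q(I(-5), -58)) + P(54) = (1436 - 20) + (-21 + 54) = 1416 + 33 = 1449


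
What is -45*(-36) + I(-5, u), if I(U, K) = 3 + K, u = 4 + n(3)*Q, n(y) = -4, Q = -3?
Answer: 1639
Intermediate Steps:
u = 16 (u = 4 - 4*(-3) = 4 + 12 = 16)
-45*(-36) + I(-5, u) = -45*(-36) + (3 + 16) = 1620 + 19 = 1639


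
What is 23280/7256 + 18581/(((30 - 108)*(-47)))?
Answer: 27521027/3325062 ≈ 8.2768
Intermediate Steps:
23280/7256 + 18581/(((30 - 108)*(-47))) = 23280*(1/7256) + 18581/((-78*(-47))) = 2910/907 + 18581/3666 = 27521027/3325062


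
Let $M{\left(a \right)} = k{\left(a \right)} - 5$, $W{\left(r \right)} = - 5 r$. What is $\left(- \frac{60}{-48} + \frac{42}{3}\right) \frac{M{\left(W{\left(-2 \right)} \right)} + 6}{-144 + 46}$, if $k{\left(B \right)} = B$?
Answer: $- \frac{671}{392} \approx -1.7117$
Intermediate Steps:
$M{\left(a \right)} = -5 + a$ ($M{\left(a \right)} = a - 5 = -5 + a$)
$\left(- \frac{60}{-48} + \frac{42}{3}\right) \frac{M{\left(W{\left(-2 \right)} \right)} + 6}{-144 + 46} = \left(- \frac{60}{-48} + \frac{42}{3}\right) \frac{\left(-5 - -10\right) + 6}{-144 + 46} = \left(\left(-60\right) \left(- \frac{1}{48}\right) + 42 \cdot \frac{1}{3}\right) \frac{\left(-5 + 10\right) + 6}{-98} = \left(\frac{5}{4} + 14\right) \left(5 + 6\right) \left(- \frac{1}{98}\right) = \frac{61 \cdot 11 \left(- \frac{1}{98}\right)}{4} = \frac{61}{4} \left(- \frac{11}{98}\right) = - \frac{671}{392}$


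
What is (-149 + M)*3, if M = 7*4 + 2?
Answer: -357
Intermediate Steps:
M = 30 (M = 28 + 2 = 30)
(-149 + M)*3 = (-149 + 30)*3 = -119*3 = -357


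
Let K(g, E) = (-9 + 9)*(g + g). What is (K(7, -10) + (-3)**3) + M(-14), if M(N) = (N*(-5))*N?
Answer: -1007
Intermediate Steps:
K(g, E) = 0 (K(g, E) = 0*(2*g) = 0)
M(N) = -5*N**2 (M(N) = (-5*N)*N = -5*N**2)
(K(7, -10) + (-3)**3) + M(-14) = (0 + (-3)**3) - 5*(-14)**2 = (0 - 27) - 5*196 = -27 - 980 = -1007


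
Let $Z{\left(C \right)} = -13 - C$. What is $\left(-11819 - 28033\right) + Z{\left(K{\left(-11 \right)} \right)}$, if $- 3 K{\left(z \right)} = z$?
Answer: $- \frac{119606}{3} \approx -39869.0$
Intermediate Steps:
$K{\left(z \right)} = - \frac{z}{3}$
$\left(-11819 - 28033\right) + Z{\left(K{\left(-11 \right)} \right)} = \left(-11819 - 28033\right) - \left(13 - - \frac{11}{3}\right) = -39852 - \frac{50}{3} = - \frac{119606}{3}$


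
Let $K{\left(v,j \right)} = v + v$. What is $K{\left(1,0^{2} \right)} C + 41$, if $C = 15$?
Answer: $71$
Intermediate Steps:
$K{\left(v,j \right)} = 2 v$
$K{\left(1,0^{2} \right)} C + 41 = 2 \cdot 1 \cdot 15 + 41 = 2 \cdot 15 + 41 = 30 + 41 = 71$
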